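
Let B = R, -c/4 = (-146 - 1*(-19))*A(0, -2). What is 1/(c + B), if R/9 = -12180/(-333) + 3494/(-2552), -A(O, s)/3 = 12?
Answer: -47212/848453127 ≈ -5.5645e-5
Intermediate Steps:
A(O, s) = -36 (A(O, s) = -3*12 = -36)
R = 14959929/47212 (R = 9*(-12180/(-333) + 3494/(-2552)) = 9*(-12180*(-1/333) + 3494*(-1/2552)) = 9*(4060/111 - 1747/1276) = 9*(4986643/141636) = 14959929/47212 ≈ 316.87)
c = -18288 (c = -4*(-146 - 1*(-19))*(-36) = -4*(-146 + 19)*(-36) = -(-508)*(-36) = -4*4572 = -18288)
B = 14959929/47212 ≈ 316.87
1/(c + B) = 1/(-18288 + 14959929/47212) = 1/(-848453127/47212) = -47212/848453127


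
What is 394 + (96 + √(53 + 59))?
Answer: 490 + 4*√7 ≈ 500.58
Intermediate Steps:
394 + (96 + √(53 + 59)) = 394 + (96 + √112) = 394 + (96 + 4*√7) = 490 + 4*√7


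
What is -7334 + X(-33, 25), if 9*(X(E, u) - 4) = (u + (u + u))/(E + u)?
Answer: -175945/24 ≈ -7331.0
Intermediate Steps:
X(E, u) = 4 + u/(3*(E + u)) (X(E, u) = 4 + ((u + (u + u))/(E + u))/9 = 4 + ((u + 2*u)/(E + u))/9 = 4 + ((3*u)/(E + u))/9 = 4 + (3*u/(E + u))/9 = 4 + u/(3*(E + u)))
-7334 + X(-33, 25) = -7334 + (4*(-33) + (13/3)*25)/(-33 + 25) = -7334 + (-132 + 325/3)/(-8) = -7334 - ⅛*(-71/3) = -7334 + 71/24 = -175945/24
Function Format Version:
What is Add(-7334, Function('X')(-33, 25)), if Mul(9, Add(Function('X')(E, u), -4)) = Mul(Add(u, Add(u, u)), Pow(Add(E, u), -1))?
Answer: Rational(-175945, 24) ≈ -7331.0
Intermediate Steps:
Function('X')(E, u) = Add(4, Mul(Rational(1, 3), u, Pow(Add(E, u), -1))) (Function('X')(E, u) = Add(4, Mul(Rational(1, 9), Mul(Add(u, Add(u, u)), Pow(Add(E, u), -1)))) = Add(4, Mul(Rational(1, 9), Mul(Add(u, Mul(2, u)), Pow(Add(E, u), -1)))) = Add(4, Mul(Rational(1, 9), Mul(Mul(3, u), Pow(Add(E, u), -1)))) = Add(4, Mul(Rational(1, 9), Mul(3, u, Pow(Add(E, u), -1)))) = Add(4, Mul(Rational(1, 3), u, Pow(Add(E, u), -1))))
Add(-7334, Function('X')(-33, 25)) = Add(-7334, Mul(Pow(Add(-33, 25), -1), Add(Mul(4, -33), Mul(Rational(13, 3), 25)))) = Add(-7334, Mul(Pow(-8, -1), Add(-132, Rational(325, 3)))) = Add(-7334, Mul(Rational(-1, 8), Rational(-71, 3))) = Add(-7334, Rational(71, 24)) = Rational(-175945, 24)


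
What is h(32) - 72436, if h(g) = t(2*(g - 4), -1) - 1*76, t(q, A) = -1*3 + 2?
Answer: -72513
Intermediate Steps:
t(q, A) = -1 (t(q, A) = -3 + 2 = -1)
h(g) = -77 (h(g) = -1 - 1*76 = -1 - 76 = -77)
h(32) - 72436 = -77 - 72436 = -72513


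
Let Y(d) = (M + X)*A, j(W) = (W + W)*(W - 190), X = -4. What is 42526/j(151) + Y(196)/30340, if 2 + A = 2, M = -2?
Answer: -21263/5889 ≈ -3.6106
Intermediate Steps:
A = 0 (A = -2 + 2 = 0)
j(W) = 2*W*(-190 + W) (j(W) = (2*W)*(-190 + W) = 2*W*(-190 + W))
Y(d) = 0 (Y(d) = (-2 - 4)*0 = -6*0 = 0)
42526/j(151) + Y(196)/30340 = 42526/((2*151*(-190 + 151))) + 0/30340 = 42526/((2*151*(-39))) + 0*(1/30340) = 42526/(-11778) + 0 = 42526*(-1/11778) + 0 = -21263/5889 + 0 = -21263/5889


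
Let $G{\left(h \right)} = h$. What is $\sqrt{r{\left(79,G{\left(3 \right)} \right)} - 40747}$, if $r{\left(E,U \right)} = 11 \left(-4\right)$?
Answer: $i \sqrt{40791} \approx 201.97 i$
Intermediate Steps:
$r{\left(E,U \right)} = -44$
$\sqrt{r{\left(79,G{\left(3 \right)} \right)} - 40747} = \sqrt{-44 - 40747} = \sqrt{-40791} = i \sqrt{40791}$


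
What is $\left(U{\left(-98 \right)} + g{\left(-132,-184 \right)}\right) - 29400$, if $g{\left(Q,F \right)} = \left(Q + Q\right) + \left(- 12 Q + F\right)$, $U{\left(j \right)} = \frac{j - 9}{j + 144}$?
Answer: $- \frac{1300251}{46} \approx -28266.0$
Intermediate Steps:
$U{\left(j \right)} = \frac{-9 + j}{144 + j}$
$g{\left(Q,F \right)} = F - 10 Q$ ($g{\left(Q,F \right)} = 2 Q + \left(F - 12 Q\right) = F - 10 Q$)
$\left(U{\left(-98 \right)} + g{\left(-132,-184 \right)}\right) - 29400 = \left(\frac{-9 - 98}{144 - 98} - -1136\right) - 29400 = \left(\frac{1}{46} \left(-107\right) + \left(-184 + 1320\right)\right) - 29400 = \left(\frac{1}{46} \left(-107\right) + 1136\right) - 29400 = \left(- \frac{107}{46} + 1136\right) - 29400 = \frac{52149}{46} - 29400 = - \frac{1300251}{46}$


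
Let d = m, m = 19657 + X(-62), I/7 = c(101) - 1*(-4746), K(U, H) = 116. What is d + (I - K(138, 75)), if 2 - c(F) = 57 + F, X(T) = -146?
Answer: 51525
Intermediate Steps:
c(F) = -55 - F (c(F) = 2 - (57 + F) = 2 + (-57 - F) = -55 - F)
I = 32130 (I = 7*((-55 - 1*101) - 1*(-4746)) = 7*((-55 - 101) + 4746) = 7*(-156 + 4746) = 7*4590 = 32130)
m = 19511 (m = 19657 - 146 = 19511)
d = 19511
d + (I - K(138, 75)) = 19511 + (32130 - 1*116) = 19511 + (32130 - 116) = 19511 + 32014 = 51525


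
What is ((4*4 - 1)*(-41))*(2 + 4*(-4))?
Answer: 8610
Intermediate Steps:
((4*4 - 1)*(-41))*(2 + 4*(-4)) = ((16 - 1)*(-41))*(2 - 16) = (15*(-41))*(-14) = -615*(-14) = 8610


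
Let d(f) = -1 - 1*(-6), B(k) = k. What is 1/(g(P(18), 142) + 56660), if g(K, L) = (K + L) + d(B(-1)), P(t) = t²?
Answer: 1/57131 ≈ 1.7504e-5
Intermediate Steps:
d(f) = 5 (d(f) = -1 + 6 = 5)
g(K, L) = 5 + K + L (g(K, L) = (K + L) + 5 = 5 + K + L)
1/(g(P(18), 142) + 56660) = 1/((5 + 18² + 142) + 56660) = 1/((5 + 324 + 142) + 56660) = 1/(471 + 56660) = 1/57131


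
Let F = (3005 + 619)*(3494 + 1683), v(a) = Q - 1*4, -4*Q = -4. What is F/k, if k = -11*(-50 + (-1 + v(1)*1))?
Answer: 3126908/99 ≈ 31585.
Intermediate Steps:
Q = 1 (Q = -1/4*(-4) = 1)
v(a) = -3 (v(a) = 1 - 1*4 = 1 - 4 = -3)
F = 18761448 (F = 3624*5177 = 18761448)
k = 594 (k = -11*(-50 + (-1 - 3*1)) = -11*(-50 + (-1 - 3)) = -11*(-50 - 4) = -11*(-54) = 594)
F/k = 18761448/594 = 18761448*(1/594) = 3126908/99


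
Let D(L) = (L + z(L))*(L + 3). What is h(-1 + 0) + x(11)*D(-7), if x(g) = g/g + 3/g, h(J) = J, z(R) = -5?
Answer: 661/11 ≈ 60.091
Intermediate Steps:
x(g) = 1 + 3/g
D(L) = (-5 + L)*(3 + L) (D(L) = (L - 5)*(L + 3) = (-5 + L)*(3 + L))
h(-1 + 0) + x(11)*D(-7) = (-1 + 0) + ((3 + 11)/11)*(-15 + (-7)² - 2*(-7)) = -1 + ((1/11)*14)*(-15 + 49 + 14) = -1 + (14/11)*48 = -1 + 672/11 = 661/11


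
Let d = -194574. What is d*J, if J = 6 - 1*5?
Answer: -194574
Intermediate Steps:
J = 1 (J = 6 - 5 = 1)
d*J = -194574*1 = -194574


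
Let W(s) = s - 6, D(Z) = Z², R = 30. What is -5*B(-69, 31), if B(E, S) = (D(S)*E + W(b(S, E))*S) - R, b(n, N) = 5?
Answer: 331850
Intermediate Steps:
W(s) = -6 + s
B(E, S) = -30 - S + E*S² (B(E, S) = (S²*E + (-6 + 5)*S) - 1*30 = (E*S² - S) - 30 = (-S + E*S²) - 30 = -30 - S + E*S²)
-5*B(-69, 31) = -5*(-30 - 1*31 - 69*31²) = -5*(-30 - 31 - 69*961) = -5*(-30 - 31 - 66309) = -5*(-66370) = 331850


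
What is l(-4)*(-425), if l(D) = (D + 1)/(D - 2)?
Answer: -425/2 ≈ -212.50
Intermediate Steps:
l(D) = (1 + D)/(-2 + D)
l(-4)*(-425) = ((1 - 4)/(-2 - 4))*(-425) = (-3/(-6))*(-425) = -⅙*(-3)*(-425) = (½)*(-425) = -425/2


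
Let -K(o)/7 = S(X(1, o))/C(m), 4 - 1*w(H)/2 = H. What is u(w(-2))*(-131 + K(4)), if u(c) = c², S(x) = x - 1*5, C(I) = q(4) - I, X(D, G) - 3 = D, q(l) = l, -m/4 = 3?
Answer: -18801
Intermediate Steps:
m = -12 (m = -4*3 = -12)
w(H) = 8 - 2*H
X(D, G) = 3 + D
C(I) = 4 - I
S(x) = -5 + x (S(x) = x - 5 = -5 + x)
K(o) = 7/16 (K(o) = -7*(-5 + (3 + 1))/(4 - 1*(-12)) = -7*(-5 + 4)/(4 + 12) = -(-7)/16 = -7*(-1/16) = 7/16)
u(w(-2))*(-131 + K(4)) = (8 - 2*(-2))²*(-131 + 7/16) = (8 + 4)²*(-2089/16) = 12²*(-2089/16) = 144*(-2089/16) = -18801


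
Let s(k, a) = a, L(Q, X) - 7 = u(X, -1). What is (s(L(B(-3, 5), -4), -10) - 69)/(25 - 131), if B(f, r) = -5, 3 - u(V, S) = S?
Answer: 79/106 ≈ 0.74528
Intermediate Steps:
u(V, S) = 3 - S
L(Q, X) = 11 (L(Q, X) = 7 + (3 - 1*(-1)) = 7 + (3 + 1) = 7 + 4 = 11)
(s(L(B(-3, 5), -4), -10) - 69)/(25 - 131) = (-10 - 69)/(25 - 131) = -79/(-106) = -79*(-1/106) = 79/106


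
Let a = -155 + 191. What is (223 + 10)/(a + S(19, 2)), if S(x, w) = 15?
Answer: 233/51 ≈ 4.5686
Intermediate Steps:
a = 36
(223 + 10)/(a + S(19, 2)) = (223 + 10)/(36 + 15) = 233/51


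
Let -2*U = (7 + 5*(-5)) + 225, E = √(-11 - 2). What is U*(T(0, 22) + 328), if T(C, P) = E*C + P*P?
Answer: -84042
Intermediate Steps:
E = I*√13 (E = √(-13) = I*√13 ≈ 3.6056*I)
T(C, P) = P² + I*C*√13 (T(C, P) = (I*√13)*C + P*P = I*C*√13 + P² = P² + I*C*√13)
U = -207/2 (U = -((7 + 5*(-5)) + 225)/2 = -((7 - 25) + 225)/2 = -(-18 + 225)/2 = -½*207 = -207/2 ≈ -103.50)
U*(T(0, 22) + 328) = -207*((22² + I*0*√13) + 328)/2 = -207*((484 + 0) + 328)/2 = -207*(484 + 328)/2 = -207/2*812 = -84042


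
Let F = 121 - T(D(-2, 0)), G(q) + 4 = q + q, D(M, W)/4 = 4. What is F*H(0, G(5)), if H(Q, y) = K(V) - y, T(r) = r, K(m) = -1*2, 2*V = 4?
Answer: -840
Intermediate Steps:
V = 2 (V = (½)*4 = 2)
D(M, W) = 16 (D(M, W) = 4*4 = 16)
G(q) = -4 + 2*q (G(q) = -4 + (q + q) = -4 + 2*q)
K(m) = -2
H(Q, y) = -2 - y
F = 105 (F = 121 - 1*16 = 121 - 16 = 105)
F*H(0, G(5)) = 105*(-2 - (-4 + 2*5)) = 105*(-2 - (-4 + 10)) = 105*(-2 - 1*6) = 105*(-2 - 6) = 105*(-8) = -840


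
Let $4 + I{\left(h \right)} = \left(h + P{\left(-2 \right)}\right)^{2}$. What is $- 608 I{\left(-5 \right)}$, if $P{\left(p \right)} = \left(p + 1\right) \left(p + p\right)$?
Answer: $1824$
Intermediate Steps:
$P{\left(p \right)} = 2 p \left(1 + p\right)$ ($P{\left(p \right)} = \left(1 + p\right) 2 p = 2 p \left(1 + p\right)$)
$I{\left(h \right)} = -4 + \left(4 + h\right)^{2}$ ($I{\left(h \right)} = -4 + \left(h + 2 \left(-2\right) \left(1 - 2\right)\right)^{2} = -4 + \left(h + 2 \left(-2\right) \left(-1\right)\right)^{2} = -4 + \left(h + 4\right)^{2} = -4 + \left(4 + h\right)^{2}$)
$- 608 I{\left(-5 \right)} = - 608 \left(-4 + \left(4 - 5\right)^{2}\right) = - 608 \left(-4 + \left(-1\right)^{2}\right) = - 608 \left(-4 + 1\right) = \left(-608\right) \left(-3\right) = 1824$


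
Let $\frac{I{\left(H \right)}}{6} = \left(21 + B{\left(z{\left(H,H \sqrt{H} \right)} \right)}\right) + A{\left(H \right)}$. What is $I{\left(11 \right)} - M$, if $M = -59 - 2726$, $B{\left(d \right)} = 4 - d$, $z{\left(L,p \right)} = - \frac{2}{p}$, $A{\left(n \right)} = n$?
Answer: $3001 + \frac{12 \sqrt{11}}{121} \approx 3001.3$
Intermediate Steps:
$M = -2785$ ($M = -59 - 2726 = -2785$)
$I{\left(H \right)} = 150 + 6 H + \frac{12}{H^{\frac{3}{2}}}$ ($I{\left(H \right)} = 6 \left(\left(21 + \left(4 - - \frac{2}{H \sqrt{H}}\right)\right) + H\right) = 6 \left(\left(21 + \left(4 - - \frac{2}{H^{\frac{3}{2}}}\right)\right) + H\right) = 6 \left(\left(21 + \left(4 + \frac{2}{H^{\frac{3}{2}}}\right)\right) + H\right) = 6 \left(\left(25 + \frac{2}{H^{\frac{3}{2}}}\right) + H\right) = 6 \left(25 + H + \frac{2}{H^{\frac{3}{2}}}\right) = 150 + 6 H + \frac{12}{H^{\frac{3}{2}}}$)
$I{\left(11 \right)} - M = \left(150 + 6 \cdot 11 + \frac{12}{11 \sqrt{11}}\right) - -2785 = \left(150 + 66 + 12 \frac{\sqrt{11}}{121}\right) + 2785 = \left(150 + 66 + \frac{12 \sqrt{11}}{121}\right) + 2785 = \left(216 + \frac{12 \sqrt{11}}{121}\right) + 2785 = 3001 + \frac{12 \sqrt{11}}{121}$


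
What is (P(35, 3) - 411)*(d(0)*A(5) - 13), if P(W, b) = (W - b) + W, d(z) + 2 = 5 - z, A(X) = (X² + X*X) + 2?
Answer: -49192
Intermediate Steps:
A(X) = 2 + 2*X² (A(X) = (X² + X²) + 2 = 2*X² + 2 = 2 + 2*X²)
d(z) = 3 - z (d(z) = -2 + (5 - z) = 3 - z)
P(W, b) = -b + 2*W
(P(35, 3) - 411)*(d(0)*A(5) - 13) = ((-1*3 + 2*35) - 411)*((3 - 1*0)*(2 + 2*5²) - 13) = ((-3 + 70) - 411)*((3 + 0)*(2 + 2*25) - 13) = (67 - 411)*(3*(2 + 50) - 13) = -344*(3*52 - 13) = -344*(156 - 13) = -344*143 = -49192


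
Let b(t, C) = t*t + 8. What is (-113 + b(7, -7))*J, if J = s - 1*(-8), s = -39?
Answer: 1736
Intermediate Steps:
b(t, C) = 8 + t² (b(t, C) = t² + 8 = 8 + t²)
J = -31 (J = -39 - 1*(-8) = -39 + 8 = -31)
(-113 + b(7, -7))*J = (-113 + (8 + 7²))*(-31) = (-113 + (8 + 49))*(-31) = (-113 + 57)*(-31) = -56*(-31) = 1736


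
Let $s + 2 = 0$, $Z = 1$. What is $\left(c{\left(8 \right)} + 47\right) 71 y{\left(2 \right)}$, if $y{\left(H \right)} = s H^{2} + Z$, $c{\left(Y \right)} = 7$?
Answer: $-26838$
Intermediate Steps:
$s = -2$ ($s = -2 + 0 = -2$)
$y{\left(H \right)} = 1 - 2 H^{2}$ ($y{\left(H \right)} = - 2 H^{2} + 1 = 1 - 2 H^{2}$)
$\left(c{\left(8 \right)} + 47\right) 71 y{\left(2 \right)} = \left(7 + 47\right) 71 \left(1 - 2 \cdot 2^{2}\right) = 54 \cdot 71 \left(1 - 8\right) = 3834 \left(1 - 8\right) = 3834 \left(-7\right) = -26838$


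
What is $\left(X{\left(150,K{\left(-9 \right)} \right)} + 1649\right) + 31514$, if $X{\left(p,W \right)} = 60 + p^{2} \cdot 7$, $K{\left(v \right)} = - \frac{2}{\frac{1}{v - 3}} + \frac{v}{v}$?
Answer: $190723$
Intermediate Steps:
$K{\left(v \right)} = 7 - 2 v$ ($K{\left(v \right)} = - \frac{2}{\frac{1}{-3 + v}} + 1 = - 2 \left(-3 + v\right) + 1 = \left(6 - 2 v\right) + 1 = 7 - 2 v$)
$X{\left(p,W \right)} = 60 + 7 p^{2}$
$\left(X{\left(150,K{\left(-9 \right)} \right)} + 1649\right) + 31514 = \left(\left(60 + 7 \cdot 150^{2}\right) + 1649\right) + 31514 = \left(\left(60 + 7 \cdot 22500\right) + 1649\right) + 31514 = \left(\left(60 + 157500\right) + 1649\right) + 31514 = \left(157560 + 1649\right) + 31514 = 159209 + 31514 = 190723$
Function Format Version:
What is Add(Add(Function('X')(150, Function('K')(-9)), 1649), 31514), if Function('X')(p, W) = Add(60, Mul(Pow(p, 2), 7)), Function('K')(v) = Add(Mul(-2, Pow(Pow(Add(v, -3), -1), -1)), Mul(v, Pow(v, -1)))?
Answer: 190723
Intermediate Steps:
Function('K')(v) = Add(7, Mul(-2, v)) (Function('K')(v) = Add(Mul(-2, Pow(Pow(Add(-3, v), -1), -1)), 1) = Add(Mul(-2, Add(-3, v)), 1) = Add(Add(6, Mul(-2, v)), 1) = Add(7, Mul(-2, v)))
Function('X')(p, W) = Add(60, Mul(7, Pow(p, 2)))
Add(Add(Function('X')(150, Function('K')(-9)), 1649), 31514) = Add(Add(Add(60, Mul(7, Pow(150, 2))), 1649), 31514) = Add(Add(Add(60, Mul(7, 22500)), 1649), 31514) = Add(Add(Add(60, 157500), 1649), 31514) = Add(Add(157560, 1649), 31514) = Add(159209, 31514) = 190723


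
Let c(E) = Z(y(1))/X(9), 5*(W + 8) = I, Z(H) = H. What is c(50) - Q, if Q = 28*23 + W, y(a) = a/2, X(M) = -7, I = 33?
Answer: -44987/70 ≈ -642.67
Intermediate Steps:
y(a) = a/2 (y(a) = a*(½) = a/2)
W = -7/5 (W = -8 + (⅕)*33 = -8 + 33/5 = -7/5 ≈ -1.4000)
c(E) = -1/14 (c(E) = ((½)*1)/(-7) = (½)*(-⅐) = -1/14)
Q = 3213/5 (Q = 28*23 - 7/5 = 644 - 7/5 = 3213/5 ≈ 642.60)
c(50) - Q = -1/14 - 1*3213/5 = -1/14 - 3213/5 = -44987/70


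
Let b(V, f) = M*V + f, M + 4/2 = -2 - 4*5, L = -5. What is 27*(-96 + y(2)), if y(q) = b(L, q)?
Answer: 702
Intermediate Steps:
M = -24 (M = -2 + (-2 - 4*5) = -2 + (-2 - 20) = -2 - 22 = -24)
b(V, f) = f - 24*V (b(V, f) = -24*V + f = f - 24*V)
y(q) = 120 + q (y(q) = q - 24*(-5) = q + 120 = 120 + q)
27*(-96 + y(2)) = 27*(-96 + (120 + 2)) = 27*(-96 + 122) = 27*26 = 702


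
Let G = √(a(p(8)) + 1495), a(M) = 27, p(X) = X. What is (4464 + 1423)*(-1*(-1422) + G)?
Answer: 8371314 + 5887*√1522 ≈ 8.6010e+6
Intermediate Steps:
G = √1522 (G = √(27 + 1495) = √1522 ≈ 39.013)
(4464 + 1423)*(-1*(-1422) + G) = (4464 + 1423)*(-1*(-1422) + √1522) = 5887*(1422 + √1522) = 8371314 + 5887*√1522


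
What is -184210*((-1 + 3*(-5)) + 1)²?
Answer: -41447250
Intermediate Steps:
-184210*((-1 + 3*(-5)) + 1)² = -184210*((-1 - 15) + 1)² = -184210*(-16 + 1)² = -184210*(-15)² = -184210*225 = -41447250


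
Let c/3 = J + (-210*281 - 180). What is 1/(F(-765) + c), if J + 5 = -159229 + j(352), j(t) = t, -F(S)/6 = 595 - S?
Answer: -1/662376 ≈ -1.5097e-6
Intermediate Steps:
F(S) = -3570 + 6*S (F(S) = -6*(595 - S) = -3570 + 6*S)
J = -158882 (J = -5 + (-159229 + 352) = -5 - 158877 = -158882)
c = -654216 (c = 3*(-158882 + (-210*281 - 180)) = 3*(-158882 + (-59010 - 180)) = 3*(-158882 - 59190) = 3*(-218072) = -654216)
1/(F(-765) + c) = 1/((-3570 + 6*(-765)) - 654216) = 1/((-3570 - 4590) - 654216) = 1/(-8160 - 654216) = 1/(-662376) = -1/662376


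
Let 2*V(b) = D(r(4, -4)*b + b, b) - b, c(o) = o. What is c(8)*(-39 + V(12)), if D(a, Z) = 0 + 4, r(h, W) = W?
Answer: -344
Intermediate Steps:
D(a, Z) = 4
V(b) = 2 - b/2 (V(b) = (4 - b)/2 = 2 - b/2)
c(8)*(-39 + V(12)) = 8*(-39 + (2 - ½*12)) = 8*(-39 + (2 - 6)) = 8*(-39 - 4) = 8*(-43) = -344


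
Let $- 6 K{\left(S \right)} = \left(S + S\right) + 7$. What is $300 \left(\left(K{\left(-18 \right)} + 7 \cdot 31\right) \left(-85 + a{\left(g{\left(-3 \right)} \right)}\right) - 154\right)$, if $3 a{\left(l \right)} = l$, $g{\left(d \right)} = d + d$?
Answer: $-5836050$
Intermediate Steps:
$g{\left(d \right)} = 2 d$
$a{\left(l \right)} = \frac{l}{3}$
$K{\left(S \right)} = - \frac{7}{6} - \frac{S}{3}$ ($K{\left(S \right)} = - \frac{\left(S + S\right) + 7}{6} = - \frac{2 S + 7}{6} = - \frac{7 + 2 S}{6} = - \frac{7}{6} - \frac{S}{3}$)
$300 \left(\left(K{\left(-18 \right)} + 7 \cdot 31\right) \left(-85 + a{\left(g{\left(-3 \right)} \right)}\right) - 154\right) = 300 \left(\left(\left(- \frac{7}{6} - -6\right) + 7 \cdot 31\right) \left(-85 + \frac{2 \left(-3\right)}{3}\right) - 154\right) = 300 \left(\left(\left(- \frac{7}{6} + 6\right) + 217\right) \left(-85 + \frac{1}{3} \left(-6\right)\right) - 154\right) = 300 \left(\left(\frac{29}{6} + 217\right) \left(-85 - 2\right) - 154\right) = 300 \left(\frac{1331}{6} \left(-87\right) - 154\right) = 300 \left(- \frac{38599}{2} - 154\right) = 300 \left(- \frac{38907}{2}\right) = -5836050$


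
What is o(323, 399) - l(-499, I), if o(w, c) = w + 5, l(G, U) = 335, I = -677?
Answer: -7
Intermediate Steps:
o(w, c) = 5 + w
o(323, 399) - l(-499, I) = (5 + 323) - 1*335 = 328 - 335 = -7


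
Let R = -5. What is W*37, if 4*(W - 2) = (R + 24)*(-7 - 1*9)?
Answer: -2738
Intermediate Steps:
W = -74 (W = 2 + ((-5 + 24)*(-7 - 1*9))/4 = 2 + (19*(-7 - 9))/4 = 2 + (19*(-16))/4 = 2 + (¼)*(-304) = 2 - 76 = -74)
W*37 = -74*37 = -2738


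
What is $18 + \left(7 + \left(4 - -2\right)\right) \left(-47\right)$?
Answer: $-593$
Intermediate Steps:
$18 + \left(7 + \left(4 - -2\right)\right) \left(-47\right) = 18 + \left(7 + \left(4 + 2\right)\right) \left(-47\right) = 18 + \left(7 + 6\right) \left(-47\right) = 18 + 13 \left(-47\right) = 18 - 611 = -593$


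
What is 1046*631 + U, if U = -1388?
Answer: 658638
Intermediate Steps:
1046*631 + U = 1046*631 - 1388 = 660026 - 1388 = 658638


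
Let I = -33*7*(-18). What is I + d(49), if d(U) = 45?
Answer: 4203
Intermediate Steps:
I = 4158 (I = -231*(-18) = 4158)
I + d(49) = 4158 + 45 = 4203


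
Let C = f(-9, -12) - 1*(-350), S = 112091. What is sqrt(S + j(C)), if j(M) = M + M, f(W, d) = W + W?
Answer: sqrt(112755) ≈ 335.79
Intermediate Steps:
f(W, d) = 2*W
C = 332 (C = 2*(-9) - 1*(-350) = -18 + 350 = 332)
j(M) = 2*M
sqrt(S + j(C)) = sqrt(112091 + 2*332) = sqrt(112091 + 664) = sqrt(112755)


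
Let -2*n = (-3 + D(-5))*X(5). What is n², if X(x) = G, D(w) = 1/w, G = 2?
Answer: 256/25 ≈ 10.240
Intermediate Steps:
X(x) = 2
n = 16/5 (n = -(-3 + 1/(-5))*2/2 = -(-3 - ⅕)*2/2 = -(-8)*2/5 = -½*(-32/5) = 16/5 ≈ 3.2000)
n² = (16/5)² = 256/25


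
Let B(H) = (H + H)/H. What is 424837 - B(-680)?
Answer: 424835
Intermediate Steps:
B(H) = 2 (B(H) = (2*H)/H = 2)
424837 - B(-680) = 424837 - 1*2 = 424837 - 2 = 424835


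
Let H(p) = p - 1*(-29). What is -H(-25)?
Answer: -4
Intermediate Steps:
H(p) = 29 + p (H(p) = p + 29 = 29 + p)
-H(-25) = -(29 - 25) = -1*4 = -4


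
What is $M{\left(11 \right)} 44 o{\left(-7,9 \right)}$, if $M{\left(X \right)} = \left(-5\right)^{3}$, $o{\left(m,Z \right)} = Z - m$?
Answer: $-88000$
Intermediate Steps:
$M{\left(X \right)} = -125$
$M{\left(11 \right)} 44 o{\left(-7,9 \right)} = \left(-125\right) 44 \left(9 - -7\right) = - 5500 \left(9 + 7\right) = \left(-5500\right) 16 = -88000$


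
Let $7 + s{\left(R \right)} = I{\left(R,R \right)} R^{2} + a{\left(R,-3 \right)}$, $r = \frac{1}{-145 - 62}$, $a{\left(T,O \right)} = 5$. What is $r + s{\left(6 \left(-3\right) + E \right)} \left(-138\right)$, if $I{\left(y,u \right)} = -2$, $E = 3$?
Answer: $\frac{12911831}{207} \approx 62376.0$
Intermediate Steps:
$r = - \frac{1}{207}$ ($r = \frac{1}{-207} = - \frac{1}{207} \approx -0.0048309$)
$s{\left(R \right)} = -2 - 2 R^{2}$ ($s{\left(R \right)} = -7 - \left(-5 + 2 R^{2}\right) = -2 - 2 R^{2}$)
$r + s{\left(6 \left(-3\right) + E \right)} \left(-138\right) = - \frac{1}{207} + \left(-2 - 2 \left(6 \left(-3\right) + 3\right)^{2}\right) \left(-138\right) = - \frac{1}{207} + \left(-2 - 2 \left(-18 + 3\right)^{2}\right) \left(-138\right) = - \frac{1}{207} + \left(-2 - 2 \left(-15\right)^{2}\right) \left(-138\right) = - \frac{1}{207} + \left(-2 - 450\right) \left(-138\right) = - \frac{1}{207} - -62376 = - \frac{1}{207} + 62376 = \frac{12911831}{207}$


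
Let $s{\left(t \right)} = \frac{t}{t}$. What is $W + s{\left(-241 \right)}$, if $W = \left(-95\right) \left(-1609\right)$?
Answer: $152856$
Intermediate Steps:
$W = 152855$
$s{\left(t \right)} = 1$
$W + s{\left(-241 \right)} = 152855 + 1 = 152856$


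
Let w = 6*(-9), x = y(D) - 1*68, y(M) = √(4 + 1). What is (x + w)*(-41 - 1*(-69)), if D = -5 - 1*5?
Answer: -3416 + 28*√5 ≈ -3353.4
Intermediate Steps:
D = -10 (D = -5 - 5 = -10)
y(M) = √5
x = -68 + √5 (x = √5 - 1*68 = √5 - 68 = -68 + √5 ≈ -65.764)
w = -54
(x + w)*(-41 - 1*(-69)) = ((-68 + √5) - 54)*(-41 - 1*(-69)) = (-122 + √5)*(-41 + 69) = (-122 + √5)*28 = -3416 + 28*√5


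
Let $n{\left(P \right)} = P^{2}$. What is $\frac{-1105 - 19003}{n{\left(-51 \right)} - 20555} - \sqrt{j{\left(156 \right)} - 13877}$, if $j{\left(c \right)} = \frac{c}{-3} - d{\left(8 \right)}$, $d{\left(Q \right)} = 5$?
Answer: $\frac{10054}{8977} - i \sqrt{13934} \approx 1.12 - 118.04 i$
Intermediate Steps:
$j{\left(c \right)} = -5 - \frac{c}{3}$ ($j{\left(c \right)} = \frac{c}{-3} - 5 = c \left(- \frac{1}{3}\right) - 5 = - \frac{c}{3} - 5 = -5 - \frac{c}{3}$)
$\frac{-1105 - 19003}{n{\left(-51 \right)} - 20555} - \sqrt{j{\left(156 \right)} - 13877} = \frac{-1105 - 19003}{\left(-51\right)^{2} - 20555} - \sqrt{\left(-5 - 52\right) - 13877} = - \frac{20108}{2601 - 20555} - \sqrt{\left(-5 - 52\right) - 13877} = - \frac{20108}{-17954} - \sqrt{-57 - 13877} = \left(-20108\right) \left(- \frac{1}{17954}\right) - \sqrt{-13934} = \frac{10054}{8977} - i \sqrt{13934}$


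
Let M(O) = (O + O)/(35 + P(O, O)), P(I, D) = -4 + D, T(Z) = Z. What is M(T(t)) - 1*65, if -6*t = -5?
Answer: -12405/191 ≈ -64.948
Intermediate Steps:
t = ⅚ (t = -⅙*(-5) = ⅚ ≈ 0.83333)
M(O) = 2*O/(31 + O) (M(O) = (O + O)/(35 + (-4 + O)) = (2*O)/(31 + O) = 2*O/(31 + O))
M(T(t)) - 1*65 = 2*(⅚)/(31 + ⅚) - 1*65 = 2*(⅚)/(191/6) - 65 = 2*(⅚)*(6/191) - 65 = 10/191 - 65 = -12405/191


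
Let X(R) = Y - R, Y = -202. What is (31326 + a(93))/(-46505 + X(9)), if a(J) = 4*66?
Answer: -5265/7786 ≈ -0.67621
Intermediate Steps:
X(R) = -202 - R
a(J) = 264
(31326 + a(93))/(-46505 + X(9)) = (31326 + 264)/(-46505 + (-202 - 1*9)) = 31590/(-46505 + (-202 - 9)) = 31590/(-46505 - 211) = 31590/(-46716) = 31590*(-1/46716) = -5265/7786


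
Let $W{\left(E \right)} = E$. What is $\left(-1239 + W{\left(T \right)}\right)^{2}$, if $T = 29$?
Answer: $1464100$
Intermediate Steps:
$\left(-1239 + W{\left(T \right)}\right)^{2} = \left(-1239 + 29\right)^{2} = \left(-1210\right)^{2} = 1464100$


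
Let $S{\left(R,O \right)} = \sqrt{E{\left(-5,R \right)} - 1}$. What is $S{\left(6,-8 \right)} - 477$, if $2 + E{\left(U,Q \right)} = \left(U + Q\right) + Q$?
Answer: $-475$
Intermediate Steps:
$E{\left(U,Q \right)} = -2 + U + 2 Q$ ($E{\left(U,Q \right)} = -2 + \left(\left(U + Q\right) + Q\right) = -2 + \left(\left(Q + U\right) + Q\right) = -2 + \left(U + 2 Q\right) = -2 + U + 2 Q$)
$S{\left(R,O \right)} = \sqrt{-8 + 2 R}$ ($S{\left(R,O \right)} = \sqrt{\left(-2 - 5 + 2 R\right) - 1} = \sqrt{\left(-7 + 2 R\right) - 1} = \sqrt{-8 + 2 R}$)
$S{\left(6,-8 \right)} - 477 = \sqrt{-8 + 2 \cdot 6} - 477 = \sqrt{-8 + 12} - 477 = \sqrt{4} - 477 = 2 - 477 = -475$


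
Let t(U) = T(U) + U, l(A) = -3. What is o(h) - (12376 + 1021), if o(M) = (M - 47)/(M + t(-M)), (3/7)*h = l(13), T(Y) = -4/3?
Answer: -26713/2 ≈ -13357.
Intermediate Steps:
T(Y) = -4/3 (T(Y) = -4*⅓ = -4/3)
t(U) = -4/3 + U
h = -7 (h = (7/3)*(-3) = -7)
o(M) = 141/4 - 3*M/4 (o(M) = (M - 47)/(M + (-4/3 - M)) = (-47 + M)/(-4/3) = (-47 + M)*(-¾) = 141/4 - 3*M/4)
o(h) - (12376 + 1021) = (141/4 - ¾*(-7)) - (12376 + 1021) = (141/4 + 21/4) - 1*13397 = 81/2 - 13397 = -26713/2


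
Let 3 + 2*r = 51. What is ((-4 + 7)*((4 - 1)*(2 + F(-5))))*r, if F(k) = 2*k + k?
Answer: -2808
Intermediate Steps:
F(k) = 3*k
r = 24 (r = -3/2 + (½)*51 = -3/2 + 51/2 = 24)
((-4 + 7)*((4 - 1)*(2 + F(-5))))*r = ((-4 + 7)*((4 - 1)*(2 + 3*(-5))))*24 = (3*(3*(2 - 15)))*24 = (3*(3*(-13)))*24 = (3*(-39))*24 = -117*24 = -2808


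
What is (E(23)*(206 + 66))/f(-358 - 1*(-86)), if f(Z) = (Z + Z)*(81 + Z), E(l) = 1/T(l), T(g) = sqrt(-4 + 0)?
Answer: -I/764 ≈ -0.0013089*I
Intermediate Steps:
T(g) = 2*I (T(g) = sqrt(-4) = 2*I)
E(l) = -I/2 (E(l) = 1/(2*I) = -I/2)
f(Z) = 2*Z*(81 + Z) (f(Z) = (2*Z)*(81 + Z) = 2*Z*(81 + Z))
(E(23)*(206 + 66))/f(-358 - 1*(-86)) = ((-I/2)*(206 + 66))/((2*(-358 - 1*(-86))*(81 + (-358 - 1*(-86))))) = (-I/2*272)/((2*(-358 + 86)*(81 + (-358 + 86)))) = (-136*I)/((2*(-272)*(81 - 272))) = (-136*I)/((2*(-272)*(-191))) = -136*I/103904 = -136*I*(1/103904) = -I/764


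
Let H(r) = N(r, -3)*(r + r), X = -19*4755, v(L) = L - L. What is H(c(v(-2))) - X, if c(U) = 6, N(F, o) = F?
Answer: 90417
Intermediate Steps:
v(L) = 0
X = -90345
H(r) = 2*r² (H(r) = r*(r + r) = r*(2*r) = 2*r²)
H(c(v(-2))) - X = 2*6² - 1*(-90345) = 2*36 + 90345 = 72 + 90345 = 90417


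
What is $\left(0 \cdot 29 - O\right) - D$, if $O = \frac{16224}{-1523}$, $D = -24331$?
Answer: $\frac{37072337}{1523} \approx 24342.0$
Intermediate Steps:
$O = - \frac{16224}{1523}$ ($O = 16224 \left(- \frac{1}{1523}\right) = - \frac{16224}{1523} \approx -10.653$)
$\left(0 \cdot 29 - O\right) - D = \left(0 \cdot 29 - - \frac{16224}{1523}\right) - -24331 = \left(0 + \frac{16224}{1523}\right) + 24331 = \frac{16224}{1523} + 24331 = \frac{37072337}{1523}$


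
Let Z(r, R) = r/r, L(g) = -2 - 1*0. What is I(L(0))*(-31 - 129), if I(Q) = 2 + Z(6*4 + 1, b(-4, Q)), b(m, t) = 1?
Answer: -480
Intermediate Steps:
L(g) = -2 (L(g) = -2 + 0 = -2)
Z(r, R) = 1
I(Q) = 3 (I(Q) = 2 + 1 = 3)
I(L(0))*(-31 - 129) = 3*(-31 - 129) = 3*(-160) = -480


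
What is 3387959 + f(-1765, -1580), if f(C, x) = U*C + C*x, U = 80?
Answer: 6035459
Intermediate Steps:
f(C, x) = 80*C + C*x
3387959 + f(-1765, -1580) = 3387959 - 1765*(80 - 1580) = 3387959 - 1765*(-1500) = 3387959 + 2647500 = 6035459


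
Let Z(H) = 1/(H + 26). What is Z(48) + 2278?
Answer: 168573/74 ≈ 2278.0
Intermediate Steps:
Z(H) = 1/(26 + H)
Z(48) + 2278 = 1/(26 + 48) + 2278 = 1/74 + 2278 = 168573/74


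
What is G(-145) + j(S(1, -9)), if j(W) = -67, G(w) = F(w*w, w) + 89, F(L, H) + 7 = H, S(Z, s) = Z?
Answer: -130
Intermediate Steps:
F(L, H) = -7 + H
G(w) = 82 + w (G(w) = (-7 + w) + 89 = 82 + w)
G(-145) + j(S(1, -9)) = (82 - 145) - 67 = -63 - 67 = -130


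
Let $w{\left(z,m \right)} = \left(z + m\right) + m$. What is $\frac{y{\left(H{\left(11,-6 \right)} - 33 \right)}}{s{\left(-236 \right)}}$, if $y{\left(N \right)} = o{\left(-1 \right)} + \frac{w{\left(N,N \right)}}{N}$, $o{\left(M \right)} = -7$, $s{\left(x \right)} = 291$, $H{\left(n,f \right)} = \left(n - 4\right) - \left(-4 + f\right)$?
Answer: $- \frac{4}{291} \approx -0.013746$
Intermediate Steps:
$H{\left(n,f \right)} = n - f$ ($H{\left(n,f \right)} = \left(-4 + n\right) - \left(-4 + f\right) = n - f$)
$w{\left(z,m \right)} = z + 2 m$ ($w{\left(z,m \right)} = \left(m + z\right) + m = z + 2 m$)
$y{\left(N \right)} = -4$ ($y{\left(N \right)} = -7 + \frac{N + 2 N}{N} = -7 + \frac{3 N}{N} = -7 + 3 = -4$)
$\frac{y{\left(H{\left(11,-6 \right)} - 33 \right)}}{s{\left(-236 \right)}} = - \frac{4}{291}$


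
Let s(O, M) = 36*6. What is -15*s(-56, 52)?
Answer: -3240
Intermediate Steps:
s(O, M) = 216
-15*s(-56, 52) = -15*216 = -3240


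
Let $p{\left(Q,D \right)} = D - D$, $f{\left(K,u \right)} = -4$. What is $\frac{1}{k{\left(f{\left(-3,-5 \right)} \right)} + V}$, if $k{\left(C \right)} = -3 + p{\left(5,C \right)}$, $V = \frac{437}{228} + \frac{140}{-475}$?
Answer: $- \frac{1140}{1571} \approx -0.72565$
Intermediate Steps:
$V = \frac{1849}{1140}$ ($V = 437 \cdot \frac{1}{228} + 140 \left(- \frac{1}{475}\right) = \frac{23}{12} - \frac{28}{95} = \frac{1849}{1140} \approx 1.6219$)
$p{\left(Q,D \right)} = 0$
$k{\left(C \right)} = -3$ ($k{\left(C \right)} = -3 + 0 = -3$)
$\frac{1}{k{\left(f{\left(-3,-5 \right)} \right)} + V} = \frac{1}{-3 + \frac{1849}{1140}} = \frac{1}{- \frac{1571}{1140}} = - \frac{1140}{1571}$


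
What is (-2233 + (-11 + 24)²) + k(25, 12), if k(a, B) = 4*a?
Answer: -1964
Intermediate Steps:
(-2233 + (-11 + 24)²) + k(25, 12) = (-2233 + (-11 + 24)²) + 4*25 = (-2233 + 13²) + 100 = (-2233 + 169) + 100 = -2064 + 100 = -1964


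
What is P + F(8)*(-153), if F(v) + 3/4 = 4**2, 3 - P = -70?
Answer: -9041/4 ≈ -2260.3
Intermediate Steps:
P = 73 (P = 3 - 1*(-70) = 3 + 70 = 73)
F(v) = 61/4 (F(v) = -3/4 + 4**2 = -3/4 + 16 = 61/4)
P + F(8)*(-153) = 73 + (61/4)*(-153) = 73 - 9333/4 = -9041/4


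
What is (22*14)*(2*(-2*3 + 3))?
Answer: -1848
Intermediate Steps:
(22*14)*(2*(-2*3 + 3)) = 308*(2*(-6 + 3)) = 308*(2*(-3)) = 308*(-6) = -1848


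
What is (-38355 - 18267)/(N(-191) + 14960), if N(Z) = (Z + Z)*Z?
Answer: -28311/43961 ≈ -0.64400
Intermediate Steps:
N(Z) = 2*Z² (N(Z) = (2*Z)*Z = 2*Z²)
(-38355 - 18267)/(N(-191) + 14960) = (-38355 - 18267)/(2*(-191)² + 14960) = -56622/(2*36481 + 14960) = -56622/(72962 + 14960) = -56622/87922 = -56622*1/87922 = -28311/43961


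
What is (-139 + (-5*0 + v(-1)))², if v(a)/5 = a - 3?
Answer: 25281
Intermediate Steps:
v(a) = -15 + 5*a (v(a) = 5*(a - 3) = 5*(-3 + a) = -15 + 5*a)
(-139 + (-5*0 + v(-1)))² = (-139 + (-5*0 + (-15 + 5*(-1))))² = (-139 + (0 + (-15 - 5)))² = (-139 + (0 - 20))² = (-139 - 20)² = (-159)² = 25281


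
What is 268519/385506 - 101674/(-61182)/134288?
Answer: 56274705637/80790749424 ≈ 0.69655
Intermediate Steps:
268519/385506 - 101674/(-61182)/134288 = 268519*(1/385506) - 101674*(-1/61182)*(1/134288) = 268519/385506 + (50837/30591)*(1/134288) = 268519/385506 + 50837/4108004208 = 56274705637/80790749424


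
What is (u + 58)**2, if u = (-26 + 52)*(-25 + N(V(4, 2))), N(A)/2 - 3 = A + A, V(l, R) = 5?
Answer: 7056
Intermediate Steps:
N(A) = 6 + 4*A (N(A) = 6 + 2*(A + A) = 6 + 2*(2*A) = 6 + 4*A)
u = 26 (u = (-26 + 52)*(-25 + (6 + 4*5)) = 26*(-25 + (6 + 20)) = 26*(-25 + 26) = 26*1 = 26)
(u + 58)**2 = (26 + 58)**2 = 84**2 = 7056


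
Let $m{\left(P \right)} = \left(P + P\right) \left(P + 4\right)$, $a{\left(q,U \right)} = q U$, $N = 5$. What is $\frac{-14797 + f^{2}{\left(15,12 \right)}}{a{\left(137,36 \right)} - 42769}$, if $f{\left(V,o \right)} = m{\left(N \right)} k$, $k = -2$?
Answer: $- \frac{17603}{37837} \approx -0.46523$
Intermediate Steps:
$a{\left(q,U \right)} = U q$
$m{\left(P \right)} = 2 P \left(4 + P\right)$
$f{\left(V,o \right)} = -180$ ($f{\left(V,o \right)} = 2 \cdot 5 \left(4 + 5\right) \left(-2\right) = 2 \cdot 5 \cdot 9 \left(-2\right) = 90 \left(-2\right) = -180$)
$\frac{-14797 + f^{2}{\left(15,12 \right)}}{a{\left(137,36 \right)} - 42769} = \frac{-14797 + \left(-180\right)^{2}}{36 \cdot 137 - 42769} = \frac{-14797 + 32400}{4932 - 42769} = \frac{17603}{-37837} = 17603 \left(- \frac{1}{37837}\right) = - \frac{17603}{37837}$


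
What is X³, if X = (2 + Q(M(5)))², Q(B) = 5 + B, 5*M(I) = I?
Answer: 262144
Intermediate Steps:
M(I) = I/5
X = 64 (X = (2 + (5 + (⅕)*5))² = (2 + (5 + 1))² = (2 + 6)² = 8² = 64)
X³ = 64³ = 262144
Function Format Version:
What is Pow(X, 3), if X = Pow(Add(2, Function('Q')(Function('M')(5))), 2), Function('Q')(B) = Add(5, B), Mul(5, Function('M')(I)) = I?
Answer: 262144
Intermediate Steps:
Function('M')(I) = Mul(Rational(1, 5), I)
X = 64 (X = Pow(Add(2, Add(5, Mul(Rational(1, 5), 5))), 2) = Pow(Add(2, Add(5, 1)), 2) = Pow(Add(2, 6), 2) = Pow(8, 2) = 64)
Pow(X, 3) = Pow(64, 3) = 262144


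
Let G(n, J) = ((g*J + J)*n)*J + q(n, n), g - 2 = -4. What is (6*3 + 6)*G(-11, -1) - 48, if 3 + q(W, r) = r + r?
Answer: -384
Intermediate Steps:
g = -2 (g = 2 - 4 = -2)
q(W, r) = -3 + 2*r (q(W, r) = -3 + (r + r) = -3 + 2*r)
G(n, J) = -3 + 2*n - n*J² (G(n, J) = ((-2*J + J)*n)*J + (-3 + 2*n) = ((-J)*n)*J + (-3 + 2*n) = (-J*n)*J + (-3 + 2*n) = -n*J² + (-3 + 2*n) = -3 + 2*n - n*J²)
(6*3 + 6)*G(-11, -1) - 48 = (6*3 + 6)*(-3 + 2*(-11) - 1*(-11)*(-1)²) - 48 = (18 + 6)*(-3 - 22 - 1*(-11)*1) - 48 = 24*(-3 - 22 + 11) - 48 = 24*(-14) - 48 = -336 - 48 = -384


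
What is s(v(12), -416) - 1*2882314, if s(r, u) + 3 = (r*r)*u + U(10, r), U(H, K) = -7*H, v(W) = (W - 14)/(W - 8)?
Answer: -2882491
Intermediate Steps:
v(W) = (-14 + W)/(-8 + W)
s(r, u) = -73 + u*r² (s(r, u) = -3 + ((r*r)*u - 7*10) = -3 + (r²*u - 70) = -3 + (u*r² - 70) = -3 + (-70 + u*r²) = -73 + u*r²)
s(v(12), -416) - 1*2882314 = (-73 - 416*(-14 + 12)²/(-8 + 12)²) - 1*2882314 = (-73 - 416*(-2/4)²) - 2882314 = (-73 - 416*((¼)*(-2))²) - 2882314 = (-73 - 416*(-½)²) - 2882314 = (-73 - 416*¼) - 2882314 = (-73 - 104) - 2882314 = -177 - 2882314 = -2882491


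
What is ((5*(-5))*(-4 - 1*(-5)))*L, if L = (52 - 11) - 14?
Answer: -675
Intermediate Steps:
L = 27 (L = 41 - 14 = 27)
((5*(-5))*(-4 - 1*(-5)))*L = ((5*(-5))*(-4 - 1*(-5)))*27 = -25*(-4 + 5)*27 = -25*1*27 = -25*27 = -675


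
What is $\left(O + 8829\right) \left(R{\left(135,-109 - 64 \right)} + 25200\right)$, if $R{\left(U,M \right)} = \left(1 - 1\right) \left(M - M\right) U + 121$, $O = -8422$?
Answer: $10305647$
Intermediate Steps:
$R{\left(U,M \right)} = 121$ ($R{\left(U,M \right)} = 0 \cdot 0 U + 121 = 0 U + 121 = 0 + 121 = 121$)
$\left(O + 8829\right) \left(R{\left(135,-109 - 64 \right)} + 25200\right) = \left(-8422 + 8829\right) \left(121 + 25200\right) = 407 \cdot 25321 = 10305647$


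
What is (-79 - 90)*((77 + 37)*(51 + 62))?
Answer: -2177058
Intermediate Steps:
(-79 - 90)*((77 + 37)*(51 + 62)) = -19266*113 = -169*12882 = -2177058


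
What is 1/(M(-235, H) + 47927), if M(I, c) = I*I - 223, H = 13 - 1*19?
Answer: 1/102929 ≈ 9.7154e-6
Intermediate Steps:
H = -6 (H = 13 - 19 = -6)
M(I, c) = -223 + I² (M(I, c) = I² - 223 = -223 + I²)
1/(M(-235, H) + 47927) = 1/((-223 + (-235)²) + 47927) = 1/((-223 + 55225) + 47927) = 1/(55002 + 47927) = 1/102929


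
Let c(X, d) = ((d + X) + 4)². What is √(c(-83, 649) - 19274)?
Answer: √305626 ≈ 552.83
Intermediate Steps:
c(X, d) = (4 + X + d)² (c(X, d) = ((X + d) + 4)² = (4 + X + d)²)
√(c(-83, 649) - 19274) = √((4 - 83 + 649)² - 19274) = √(570² - 19274) = √(324900 - 19274) = √305626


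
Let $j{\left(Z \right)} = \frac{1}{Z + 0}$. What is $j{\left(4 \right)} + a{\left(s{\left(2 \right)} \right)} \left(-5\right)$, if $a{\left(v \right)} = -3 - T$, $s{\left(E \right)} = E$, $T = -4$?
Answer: $- \frac{19}{4} \approx -4.75$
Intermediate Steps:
$a{\left(v \right)} = 1$ ($a{\left(v \right)} = -3 - -4 = -3 + 4 = 1$)
$j{\left(Z \right)} = \frac{1}{Z}$
$j{\left(4 \right)} + a{\left(s{\left(2 \right)} \right)} \left(-5\right) = \frac{1}{4} + 1 \left(-5\right) = \frac{1}{4} - 5 = - \frac{19}{4}$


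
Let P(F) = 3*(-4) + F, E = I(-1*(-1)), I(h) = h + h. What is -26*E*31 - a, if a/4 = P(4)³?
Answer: 436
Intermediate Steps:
I(h) = 2*h
E = 2 (E = 2*(-1*(-1)) = 2*1 = 2)
P(F) = -12 + F
a = -2048 (a = 4*(-12 + 4)³ = 4*(-8)³ = 4*(-512) = -2048)
-26*E*31 - a = -26*2*31 - 1*(-2048) = -52*31 + 2048 = -1612 + 2048 = 436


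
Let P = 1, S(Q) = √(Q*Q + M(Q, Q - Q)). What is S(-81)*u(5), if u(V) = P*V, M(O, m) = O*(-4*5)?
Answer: 45*√101 ≈ 452.24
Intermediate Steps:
M(O, m) = -20*O (M(O, m) = O*(-20) = -20*O)
S(Q) = √(Q² - 20*Q) (S(Q) = √(Q*Q - 20*Q) = √(Q² - 20*Q))
u(V) = V (u(V) = 1*V = V)
S(-81)*u(5) = √(-81*(-20 - 81))*5 = √(-81*(-101))*5 = √8181*5 = (9*√101)*5 = 45*√101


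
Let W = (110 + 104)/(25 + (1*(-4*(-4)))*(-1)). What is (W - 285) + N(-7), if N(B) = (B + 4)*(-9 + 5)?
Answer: -2243/9 ≈ -249.22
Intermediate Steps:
W = 214/9 (W = 214/(25 + (1*16)*(-1)) = 214/(25 + 16*(-1)) = 214/(25 - 16) = 214/9 ≈ 23.778)
N(B) = -16 - 4*B (N(B) = (4 + B)*(-4) = -16 - 4*B)
(W - 285) + N(-7) = (214/9 - 285) + (-16 - 4*(-7)) = -2351/9 + (-16 + 28) = -2351/9 + 12 = -2243/9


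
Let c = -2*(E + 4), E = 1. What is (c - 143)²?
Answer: 23409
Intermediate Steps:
c = -10 (c = -2*(1 + 4) = -2*5 = -10)
(c - 143)² = (-10 - 143)² = (-153)² = 23409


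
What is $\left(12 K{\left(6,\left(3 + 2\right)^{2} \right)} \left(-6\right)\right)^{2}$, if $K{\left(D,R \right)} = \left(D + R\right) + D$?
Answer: $7096896$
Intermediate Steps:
$K{\left(D,R \right)} = R + 2 D$
$\left(12 K{\left(6,\left(3 + 2\right)^{2} \right)} \left(-6\right)\right)^{2} = \left(12 \left(\left(3 + 2\right)^{2} + 2 \cdot 6\right) \left(-6\right)\right)^{2} = \left(12 \left(5^{2} + 12\right) \left(-6\right)\right)^{2} = \left(12 \left(25 + 12\right) \left(-6\right)\right)^{2} = \left(12 \cdot 37 \left(-6\right)\right)^{2} = \left(444 \left(-6\right)\right)^{2} = \left(-2664\right)^{2} = 7096896$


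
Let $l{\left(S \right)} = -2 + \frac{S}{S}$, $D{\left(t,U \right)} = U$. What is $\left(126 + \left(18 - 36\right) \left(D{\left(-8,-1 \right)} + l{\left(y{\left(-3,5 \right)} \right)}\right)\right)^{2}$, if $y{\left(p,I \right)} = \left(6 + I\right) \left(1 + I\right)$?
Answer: $26244$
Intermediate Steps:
$y{\left(p,I \right)} = \left(1 + I\right) \left(6 + I\right)$
$l{\left(S \right)} = -1$ ($l{\left(S \right)} = -2 + 1 = -1$)
$\left(126 + \left(18 - 36\right) \left(D{\left(-8,-1 \right)} + l{\left(y{\left(-3,5 \right)} \right)}\right)\right)^{2} = \left(126 + \left(18 - 36\right) \left(-1 - 1\right)\right)^{2} = \left(126 - -36\right)^{2} = \left(126 + 36\right)^{2} = 162^{2} = 26244$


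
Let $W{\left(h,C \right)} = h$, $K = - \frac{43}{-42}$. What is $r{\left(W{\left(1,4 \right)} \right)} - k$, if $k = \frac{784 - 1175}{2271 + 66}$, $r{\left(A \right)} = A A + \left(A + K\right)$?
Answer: $\frac{104407}{32718} \approx 3.1911$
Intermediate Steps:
$K = \frac{43}{42}$ ($K = \left(-43\right) \left(- \frac{1}{42}\right) = \frac{43}{42} \approx 1.0238$)
$r{\left(A \right)} = \frac{43}{42} + A + A^{2}$ ($r{\left(A \right)} = A A + \left(A + \frac{43}{42}\right) = A^{2} + \left(\frac{43}{42} + A\right) = \frac{43}{42} + A + A^{2}$)
$k = - \frac{391}{2337} \approx -0.16731$
$r{\left(W{\left(1,4 \right)} \right)} - k = \left(\frac{43}{42} + 1 + 1^{2}\right) - - \frac{391}{2337} = \left(\frac{43}{42} + 1 + 1\right) + \frac{391}{2337} = \frac{127}{42} + \frac{391}{2337} = \frac{104407}{32718}$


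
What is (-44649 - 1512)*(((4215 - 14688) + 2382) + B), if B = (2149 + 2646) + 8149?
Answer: -224019333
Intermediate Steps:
B = 12944 (B = 4795 + 8149 = 12944)
(-44649 - 1512)*(((4215 - 14688) + 2382) + B) = (-44649 - 1512)*(((4215 - 14688) + 2382) + 12944) = -46161*((-10473 + 2382) + 12944) = -46161*(-8091 + 12944) = -46161*4853 = -224019333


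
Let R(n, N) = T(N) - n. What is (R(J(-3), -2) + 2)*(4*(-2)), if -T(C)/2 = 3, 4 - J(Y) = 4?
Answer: 32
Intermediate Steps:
J(Y) = 0 (J(Y) = 4 - 1*4 = 4 - 4 = 0)
T(C) = -6 (T(C) = -2*3 = -6)
R(n, N) = -6 - n
(R(J(-3), -2) + 2)*(4*(-2)) = ((-6 - 1*0) + 2)*(4*(-2)) = ((-6 + 0) + 2)*(-8) = (-6 + 2)*(-8) = -4*(-8) = 32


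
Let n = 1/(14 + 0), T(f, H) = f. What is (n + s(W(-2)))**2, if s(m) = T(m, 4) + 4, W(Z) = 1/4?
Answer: 14641/784 ≈ 18.675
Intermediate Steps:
W(Z) = 1/4
n = 1/14 ≈ 0.071429
s(m) = 4 + m (s(m) = m + 4 = 4 + m)
(n + s(W(-2)))**2 = (1/14 + (4 + 1/4))**2 = (1/14 + 17/4)**2 = (121/28)**2 = 14641/784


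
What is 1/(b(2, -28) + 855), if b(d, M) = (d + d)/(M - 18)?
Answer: 23/19663 ≈ 0.0011697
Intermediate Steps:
b(d, M) = 2*d/(-18 + M) (b(d, M) = (2*d)/(-18 + M) = 2*d/(-18 + M))
1/(b(2, -28) + 855) = 1/(2*2/(-18 - 28) + 855) = 1/(2*2/(-46) + 855) = 1/(2*2*(-1/46) + 855) = 1/(-2/23 + 855) = 1/(19663/23) = 23/19663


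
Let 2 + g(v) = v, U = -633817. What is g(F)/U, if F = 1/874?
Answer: 1747/553956058 ≈ 3.1537e-6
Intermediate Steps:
F = 1/874 ≈ 0.0011442
g(v) = -2 + v
g(F)/U = (-2 + 1/874)/(-633817) = -1747/874*(-1/633817) = 1747/553956058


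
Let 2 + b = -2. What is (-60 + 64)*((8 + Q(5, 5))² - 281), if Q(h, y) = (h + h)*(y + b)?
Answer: 172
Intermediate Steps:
b = -4 (b = -2 - 2 = -4)
Q(h, y) = 2*h*(-4 + y) (Q(h, y) = (h + h)*(y - 4) = (2*h)*(-4 + y) = 2*h*(-4 + y))
(-60 + 64)*((8 + Q(5, 5))² - 281) = (-60 + 64)*((8 + 2*5*(-4 + 5))² - 281) = 4*((8 + 2*5*1)² - 281) = 4*((8 + 10)² - 281) = 4*(18² - 281) = 4*(324 - 281) = 4*43 = 172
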